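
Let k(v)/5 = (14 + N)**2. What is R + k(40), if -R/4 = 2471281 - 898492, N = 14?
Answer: -6287236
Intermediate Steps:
k(v) = 3920 (k(v) = 5*(14 + 14)**2 = 5*28**2 = 5*784 = 3920)
R = -6291156 (R = -4*(2471281 - 898492) = -4*1572789 = -6291156)
R + k(40) = -6291156 + 3920 = -6287236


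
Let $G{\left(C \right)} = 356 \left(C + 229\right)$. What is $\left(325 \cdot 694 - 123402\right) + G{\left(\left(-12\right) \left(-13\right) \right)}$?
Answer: $239208$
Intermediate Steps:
$G{\left(C \right)} = 81524 + 356 C$ ($G{\left(C \right)} = 356 \left(229 + C\right) = 81524 + 356 C$)
$\left(325 \cdot 694 - 123402\right) + G{\left(\left(-12\right) \left(-13\right) \right)} = \left(325 \cdot 694 - 123402\right) + \left(81524 + 356 \left(\left(-12\right) \left(-13\right)\right)\right) = \left(225550 - 123402\right) + \left(81524 + 356 \cdot 156\right) = 102148 + \left(81524 + 55536\right) = 102148 + 137060 = 239208$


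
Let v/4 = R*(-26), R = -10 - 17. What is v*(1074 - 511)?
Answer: 1580904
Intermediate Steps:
R = -27
v = 2808 (v = 4*(-27*(-26)) = 4*702 = 2808)
v*(1074 - 511) = 2808*(1074 - 511) = 2808*563 = 1580904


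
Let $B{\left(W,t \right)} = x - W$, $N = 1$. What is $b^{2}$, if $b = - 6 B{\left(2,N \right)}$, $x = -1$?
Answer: $324$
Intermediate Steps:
$B{\left(W,t \right)} = -1 - W$
$b = 18$ ($b = - 6 \left(-1 - 2\right) = \left(-6\right) \left(-3\right) = 18$)
$b^{2} = 18^{2} = 324$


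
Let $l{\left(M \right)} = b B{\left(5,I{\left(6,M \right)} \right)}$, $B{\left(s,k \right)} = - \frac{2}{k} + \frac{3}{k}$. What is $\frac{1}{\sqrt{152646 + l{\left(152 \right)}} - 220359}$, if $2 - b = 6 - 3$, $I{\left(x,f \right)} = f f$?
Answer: $- \frac{5091174336}{1121882558773441} - \frac{152 \sqrt{3526733183}}{1121882558773441} \approx -4.5461 \cdot 10^{-6}$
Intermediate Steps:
$I{\left(x,f \right)} = f^{2}$
$B{\left(s,k \right)} = \frac{1}{k}$
$b = -1$ ($b = 2 - \left(6 - 3\right) = 2 - 3 = -1$)
$l{\left(M \right)} = - \frac{1}{M^{2}}$
$\frac{1}{\sqrt{152646 + l{\left(152 \right)}} - 220359} = \frac{1}{\sqrt{152646 - \frac{1}{23104}} - 220359} = \frac{1}{\sqrt{\frac{3526733183}{23104}} - 220359} = \frac{1}{\frac{\sqrt{3526733183}}{152} - 220359} = \frac{1}{-220359 + \frac{\sqrt{3526733183}}{152}}$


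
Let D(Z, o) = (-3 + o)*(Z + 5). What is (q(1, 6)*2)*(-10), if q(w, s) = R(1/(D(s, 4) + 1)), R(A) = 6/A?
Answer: -1440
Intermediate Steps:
D(Z, o) = (-3 + o)*(5 + Z)
q(w, s) = 36 + 6*s (q(w, s) = 6/(1/((-15 - 3*s + 5*4 + s*4) + 1)) = 6/(1/((-15 - 3*s + 20 + 4*s) + 1)) = 6/(1/((5 + s) + 1)) = 6/(1/(6 + s)) = 6*(6 + s) = 36 + 6*s)
(q(1, 6)*2)*(-10) = ((36 + 6*6)*2)*(-10) = ((36 + 36)*2)*(-10) = (72*2)*(-10) = 144*(-10) = -1440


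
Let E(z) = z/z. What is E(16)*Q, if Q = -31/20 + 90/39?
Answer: 197/260 ≈ 0.75769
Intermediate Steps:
E(z) = 1
Q = 197/260 (Q = -31*1/20 + 90*(1/39) = -31/20 + 30/13 = 197/260 ≈ 0.75769)
E(16)*Q = 1*(197/260) = 197/260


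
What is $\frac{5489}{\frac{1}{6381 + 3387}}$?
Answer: $53616552$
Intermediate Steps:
$\frac{5489}{\frac{1}{6381 + 3387}} = \frac{5489}{\frac{1}{9768}} = 5489 \frac{1}{\frac{1}{9768}} = 5489 \cdot 9768 = 53616552$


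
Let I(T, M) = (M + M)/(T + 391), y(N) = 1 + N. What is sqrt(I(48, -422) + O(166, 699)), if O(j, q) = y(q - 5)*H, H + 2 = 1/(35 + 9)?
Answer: I*sqrt(128360957659)/9658 ≈ 37.096*I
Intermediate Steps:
H = -87/44 (H = -2 + 1/(35 + 9) = -2 + 1/44 = -87/44 ≈ -1.9773)
I(T, M) = 2*M/(391 + T) (I(T, M) = (2*M)/(391 + T) = 2*M/(391 + T))
O(j, q) = 87/11 - 87*q/44 (O(j, q) = (1 + (q - 5))*(-87/44) = (1 + (-5 + q))*(-87/44) = (-4 + q)*(-87/44) = 87/11 - 87*q/44)
sqrt(I(48, -422) + O(166, 699)) = sqrt(2*(-422)/(391 + 48) + (87/11 - 87/44*699)) = sqrt(2*(-422)/439 + (87/11 - 60813/44)) = sqrt(2*(-422)*(1/439) - 60465/44) = sqrt(-844/439 - 60465/44) = sqrt(-26581271/19316) = I*sqrt(128360957659)/9658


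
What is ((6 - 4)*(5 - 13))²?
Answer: 256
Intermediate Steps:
((6 - 4)*(5 - 13))² = (2*(-8))² = (-16)² = 256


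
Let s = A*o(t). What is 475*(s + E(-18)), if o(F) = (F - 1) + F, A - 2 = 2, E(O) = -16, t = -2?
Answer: -17100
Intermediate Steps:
A = 4 (A = 2 + 2 = 4)
o(F) = -1 + 2*F (o(F) = (-1 + F) + F = -1 + 2*F)
s = -20 (s = 4*(-1 + 2*(-2)) = 4*(-1 - 4) = 4*(-5) = -20)
475*(s + E(-18)) = 475*(-20 - 16) = 475*(-36) = -17100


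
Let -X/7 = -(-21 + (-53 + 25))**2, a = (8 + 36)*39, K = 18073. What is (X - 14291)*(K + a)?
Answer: 49789124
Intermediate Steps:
a = 1716 (a = 44*39 = 1716)
X = 16807 (X = -(-7)*(-21 + (-53 + 25))**2 = -(-7)*(-21 - 28)**2 = -(-7)*(-49)**2 = -(-7)*2401 = -7*(-2401) = 16807)
(X - 14291)*(K + a) = (16807 - 14291)*(18073 + 1716) = 2516*19789 = 49789124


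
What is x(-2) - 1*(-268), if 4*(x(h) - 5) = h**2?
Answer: 274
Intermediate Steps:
x(h) = 5 + h**2/4
x(-2) - 1*(-268) = (5 + (1/4)*(-2)**2) - 1*(-268) = (5 + (1/4)*4) + 268 = (5 + 1) + 268 = 6 + 268 = 274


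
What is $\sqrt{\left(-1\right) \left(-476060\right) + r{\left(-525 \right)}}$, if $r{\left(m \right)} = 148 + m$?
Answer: $\sqrt{475683} \approx 689.7$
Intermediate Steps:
$\sqrt{\left(-1\right) \left(-476060\right) + r{\left(-525 \right)}} = \sqrt{\left(-1\right) \left(-476060\right) + \left(148 - 525\right)} = \sqrt{476060 - 377} = \sqrt{475683}$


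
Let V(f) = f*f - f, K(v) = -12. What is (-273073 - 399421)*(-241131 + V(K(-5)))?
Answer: 162054241650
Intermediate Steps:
V(f) = f² - f
(-273073 - 399421)*(-241131 + V(K(-5))) = (-273073 - 399421)*(-241131 - 12*(-1 - 12)) = -672494*(-241131 - 12*(-13)) = -672494*(-241131 + 156) = -672494*(-240975) = 162054241650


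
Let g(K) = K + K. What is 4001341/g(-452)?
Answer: -4001341/904 ≈ -4426.3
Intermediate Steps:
g(K) = 2*K
4001341/g(-452) = 4001341/((2*(-452))) = 4001341/(-904) = 4001341*(-1/904) = -4001341/904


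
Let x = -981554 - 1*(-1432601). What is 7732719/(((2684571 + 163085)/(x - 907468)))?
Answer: -504196476957/406808 ≈ -1.2394e+6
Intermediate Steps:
x = 451047 (x = -981554 + 1432601 = 451047)
7732719/(((2684571 + 163085)/(x - 907468))) = 7732719/(((2684571 + 163085)/(451047 - 907468))) = 7732719/((2847656/(-456421))) = 7732719/((2847656*(-1/456421))) = 7732719/(-406808/65203) = 7732719*(-65203/406808) = -504196476957/406808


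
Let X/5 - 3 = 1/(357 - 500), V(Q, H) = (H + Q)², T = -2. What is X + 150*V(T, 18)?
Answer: 5493340/143 ≈ 38415.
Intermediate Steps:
X = 2140/143 (X = 15 + 5/(357 - 500) = 15 + 5/(-143) = 15 + 5*(-1/143) = 15 - 5/143 = 2140/143 ≈ 14.965)
X + 150*V(T, 18) = 2140/143 + 150*(18 - 2)² = 2140/143 + 150*16² = 2140/143 + 150*256 = 2140/143 + 38400 = 5493340/143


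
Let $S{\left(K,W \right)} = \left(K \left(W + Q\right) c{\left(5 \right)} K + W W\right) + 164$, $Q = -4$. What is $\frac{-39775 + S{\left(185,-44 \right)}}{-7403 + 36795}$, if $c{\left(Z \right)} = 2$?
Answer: $- \frac{3323275}{29392} \approx -113.07$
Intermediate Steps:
$S{\left(K,W \right)} = 164 + W^{2} + 2 K^{2} \left(-4 + W\right)$ ($S{\left(K,W \right)} = \left(K \left(W - 4\right) 2 K + W W\right) + 164 = \left(K \left(-4 + W\right) 2 K + W^{2}\right) + 164 = \left(2 K \left(-4 + W\right) K + W^{2}\right) + 164 = \left(2 K^{2} \left(-4 + W\right) + W^{2}\right) + 164 = \left(W^{2} + 2 K^{2} \left(-4 + W\right)\right) + 164 = 164 + W^{2} + 2 K^{2} \left(-4 + W\right)$)
$\frac{-39775 + S{\left(185,-44 \right)}}{-7403 + 36795} = \frac{-39775 + \left(164 + \left(-44\right)^{2} - 8 \cdot 185^{2} + 2 \left(-44\right) 185^{2}\right)}{-7403 + 36795} = \frac{-39775 + \left(164 + 1936 - 273800 + 2 \left(-44\right) 34225\right)}{29392} = \left(-39775 + \left(164 + 1936 - 273800 - 3011800\right)\right) \frac{1}{29392} = \left(-39775 - 3283500\right) \frac{1}{29392} = \left(-3323275\right) \frac{1}{29392} = - \frac{3323275}{29392}$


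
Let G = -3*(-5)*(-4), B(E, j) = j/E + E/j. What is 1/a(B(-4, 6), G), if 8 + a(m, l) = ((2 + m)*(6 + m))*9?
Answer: -4/55 ≈ -0.072727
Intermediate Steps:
B(E, j) = E/j + j/E
G = -60 (G = -(-15)*(-4) = -1*60 = -60)
a(m, l) = -8 + 9*(2 + m)*(6 + m) (a(m, l) = -8 + ((2 + m)*(6 + m))*9 = -8 + 9*(2 + m)*(6 + m))
1/a(B(-4, 6), G) = 1/(100 + 9*(-4/6 + 6/(-4))² + 72*(-4/6 + 6/(-4))) = 1/(100 + 9*(-4*⅙ + 6*(-¼))² + 72*(-4*⅙ + 6*(-¼))) = 1/(100 + 9*(-⅔ - 3/2)² + 72*(-⅔ - 3/2)) = 1/(100 + 9*(-13/6)² + 72*(-13/6)) = 1/(100 + 9*(169/36) - 156) = 1/(100 + 169/4 - 156) = 1/(-55/4) = -4/55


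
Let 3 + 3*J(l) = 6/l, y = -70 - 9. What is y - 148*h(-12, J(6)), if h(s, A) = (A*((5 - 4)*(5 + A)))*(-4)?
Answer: -16103/9 ≈ -1789.2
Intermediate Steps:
y = -79
J(l) = -1 + 2/l (J(l) = -1 + (6/l)/3 = -1 + 2/l)
h(s, A) = -4*A*(5 + A) (h(s, A) = (A*(1*(5 + A)))*(-4) = (A*(5 + A))*(-4) = -4*A*(5 + A))
y - 148*h(-12, J(6)) = -79 - (-592)*(2 - 1*6)/6*(5 + (2 - 1*6)/6) = -79 - (-592)*(2 - 6)/6*(5 + (2 - 6)/6) = -79 - (-592)*(1/6)*(-4)*(5 + (1/6)*(-4)) = -79 - (-592)*(-2)*(5 - 2/3)/3 = -79 - (-592)*(-2)*13/(3*3) = -79 - 148*104/9 = -79 - 15392/9 = -16103/9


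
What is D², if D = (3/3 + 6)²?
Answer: 2401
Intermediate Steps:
D = 49 (D = ((⅓)*3 + 6)² = (1 + 6)² = 7² = 49)
D² = 49² = 2401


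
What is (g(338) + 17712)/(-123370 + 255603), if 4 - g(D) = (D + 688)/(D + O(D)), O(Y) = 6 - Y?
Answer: 17545/132233 ≈ 0.13268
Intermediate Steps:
g(D) = -332/3 - D/6 (g(D) = 4 - (D + 688)/(D + (6 - D)) = 4 - (688 + D)/6 = 4 - (344/3 + D/6) = 4 + (-344/3 - D/6) = -332/3 - D/6)
(g(338) + 17712)/(-123370 + 255603) = ((-332/3 - ⅙*338) + 17712)/(-123370 + 255603) = ((-332/3 - 169/3) + 17712)/132233 = (-167 + 17712)*(1/132233) = 17545*(1/132233) = 17545/132233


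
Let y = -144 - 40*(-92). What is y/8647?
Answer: 3536/8647 ≈ 0.40893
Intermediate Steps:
y = 3536 (y = -144 + 3680 = 3536)
y/8647 = 3536/8647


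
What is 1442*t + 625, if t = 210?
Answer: 303445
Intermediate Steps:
1442*t + 625 = 1442*210 + 625 = 302820 + 625 = 303445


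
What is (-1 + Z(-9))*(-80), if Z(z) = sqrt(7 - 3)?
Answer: -80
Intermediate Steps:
Z(z) = 2 (Z(z) = sqrt(4) = 2)
(-1 + Z(-9))*(-80) = (-1 + 2)*(-80) = 1*(-80) = -80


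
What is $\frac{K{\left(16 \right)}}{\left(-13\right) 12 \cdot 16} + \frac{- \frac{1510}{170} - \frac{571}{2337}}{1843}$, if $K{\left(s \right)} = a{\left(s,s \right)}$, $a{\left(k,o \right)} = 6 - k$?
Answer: $- \frac{28804859}{30459747552} \approx -0.00094567$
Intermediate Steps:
$K{\left(s \right)} = 6 - s$
$\frac{K{\left(16 \right)}}{\left(-13\right) 12 \cdot 16} + \frac{- \frac{1510}{170} - \frac{571}{2337}}{1843} = \frac{6 - 16}{\left(-13\right) 12 \cdot 16} + \frac{- \frac{1510}{170} - \frac{571}{2337}}{1843} = \frac{6 - 16}{\left(-156\right) 16} + \left(\left(-1510\right) \frac{1}{170} - \frac{571}{2337}\right) \frac{1}{1843} = - \frac{10}{-2496} + \left(- \frac{151}{17} - \frac{571}{2337}\right) \frac{1}{1843} = \left(-10\right) \left(- \frac{1}{2496}\right) - \frac{362594}{73220547} = \frac{5}{1248} - \frac{362594}{73220547} = - \frac{28804859}{30459747552}$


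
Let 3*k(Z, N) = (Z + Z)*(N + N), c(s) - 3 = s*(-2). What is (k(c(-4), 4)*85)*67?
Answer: 1002320/3 ≈ 3.3411e+5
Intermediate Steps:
c(s) = 3 - 2*s (c(s) = 3 + s*(-2) = 3 - 2*s)
k(Z, N) = 4*N*Z/3 (k(Z, N) = ((Z + Z)*(N + N))/3 = ((2*Z)*(2*N))/3 = (4*N*Z)/3 = 4*N*Z/3)
(k(c(-4), 4)*85)*67 = (((4/3)*4*(3 - 2*(-4)))*85)*67 = (((4/3)*4*(3 + 8))*85)*67 = (((4/3)*4*11)*85)*67 = ((176/3)*85)*67 = (14960/3)*67 = 1002320/3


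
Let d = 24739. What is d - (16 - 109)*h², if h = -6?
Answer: 28087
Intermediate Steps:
d - (16 - 109)*h² = 24739 - (16 - 109)*(-6)² = 24739 - (-93)*36 = 24739 - 1*(-3348) = 24739 + 3348 = 28087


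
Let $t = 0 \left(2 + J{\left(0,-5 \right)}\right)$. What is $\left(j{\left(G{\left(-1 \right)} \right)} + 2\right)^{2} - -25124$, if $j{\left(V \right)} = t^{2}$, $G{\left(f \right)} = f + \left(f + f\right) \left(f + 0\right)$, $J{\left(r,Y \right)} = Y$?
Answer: $25128$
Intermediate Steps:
$t = 0$ ($t = 0 \left(2 - 5\right) = 0 \left(-3\right) = 0$)
$G{\left(f \right)} = f + 2 f^{2}$ ($G{\left(f \right)} = f + 2 f f = f + 2 f^{2}$)
$j{\left(V \right)} = 0$ ($j{\left(V \right)} = 0^{2} = 0$)
$\left(j{\left(G{\left(-1 \right)} \right)} + 2\right)^{2} - -25124 = \left(0 + 2\right)^{2} - -25124 = 2^{2} + 25124 = 4 + 25124 = 25128$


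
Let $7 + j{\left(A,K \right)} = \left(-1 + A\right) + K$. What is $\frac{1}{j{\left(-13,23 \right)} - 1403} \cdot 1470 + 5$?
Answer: $\frac{1845}{467} \approx 3.9507$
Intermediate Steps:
$j{\left(A,K \right)} = -8 + A + K$ ($j{\left(A,K \right)} = -7 + \left(\left(-1 + A\right) + K\right) = -7 + \left(-1 + A + K\right) = -8 + A + K$)
$\frac{1}{j{\left(-13,23 \right)} - 1403} \cdot 1470 + 5 = \frac{1}{\left(-8 - 13 + 23\right) - 1403} \cdot 1470 + 5 = \frac{1}{2 - 1403} \cdot 1470 + 5 = \frac{1}{-1401} \cdot 1470 + 5 = \left(- \frac{1}{1401}\right) 1470 + 5 = - \frac{490}{467} + 5 = \frac{1845}{467}$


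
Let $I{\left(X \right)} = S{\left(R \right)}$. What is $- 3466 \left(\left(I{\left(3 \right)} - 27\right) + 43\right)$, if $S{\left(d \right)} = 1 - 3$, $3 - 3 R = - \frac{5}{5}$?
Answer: $-48524$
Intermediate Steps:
$R = \frac{4}{3}$ ($R = 1 - \frac{\left(-5\right) \frac{1}{5}}{3} = 1 - - \frac{1}{3} = 1 + \frac{1}{3} = \frac{4}{3} \approx 1.3333$)
$S{\left(d \right)} = -2$ ($S{\left(d \right)} = 1 - 3 = -2$)
$I{\left(X \right)} = -2$
$- 3466 \left(\left(I{\left(3 \right)} - 27\right) + 43\right) = - 3466 \left(\left(-2 - 27\right) + 43\right) = - 3466 \left(-29 + 43\right) = \left(-3466\right) 14 = -48524$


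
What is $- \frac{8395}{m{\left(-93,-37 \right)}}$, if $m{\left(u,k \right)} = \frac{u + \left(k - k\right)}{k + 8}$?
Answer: $- \frac{243455}{93} \approx -2617.8$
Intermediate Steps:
$m{\left(u,k \right)} = \frac{u}{8 + k}$ ($m{\left(u,k \right)} = \frac{u + 0}{8 + k} = \frac{u}{8 + k}$)
$- \frac{8395}{m{\left(-93,-37 \right)}} = - \frac{8395}{\left(-93\right) \frac{1}{8 - 37}} = - \frac{8395}{\left(-93\right) \frac{1}{-29}} = - \frac{8395}{\left(-93\right) \left(- \frac{1}{29}\right)} = - \frac{8395}{\frac{93}{29}} = \left(-8395\right) \frac{29}{93} = - \frac{243455}{93}$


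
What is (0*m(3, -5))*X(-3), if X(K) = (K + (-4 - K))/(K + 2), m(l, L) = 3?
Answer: 0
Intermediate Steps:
X(K) = -4/(2 + K)
(0*m(3, -5))*X(-3) = (0*3)*(-4/(2 - 3)) = 0*(-4/(-1)) = 0*(-4*(-1)) = 0*4 = 0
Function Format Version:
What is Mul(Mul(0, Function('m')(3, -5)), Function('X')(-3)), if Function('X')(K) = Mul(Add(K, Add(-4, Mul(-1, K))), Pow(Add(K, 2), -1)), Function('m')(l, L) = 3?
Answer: 0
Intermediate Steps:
Function('X')(K) = Mul(-4, Pow(Add(2, K), -1))
Mul(Mul(0, Function('m')(3, -5)), Function('X')(-3)) = Mul(Mul(0, 3), Mul(-4, Pow(Add(2, -3), -1))) = Mul(0, Mul(-4, Pow(-1, -1))) = Mul(0, Mul(-4, -1)) = Mul(0, 4) = 0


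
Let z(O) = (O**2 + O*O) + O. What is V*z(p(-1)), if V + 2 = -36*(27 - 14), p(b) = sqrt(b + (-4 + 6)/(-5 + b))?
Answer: 3760/3 - 940*I*sqrt(3)/3 ≈ 1253.3 - 542.71*I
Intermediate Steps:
p(b) = sqrt(b + 2/(-5 + b))
z(O) = O + 2*O**2 (z(O) = (O**2 + O**2) + O = 2*O**2 + O = O + 2*O**2)
V = -470 (V = -2 - 36*(27 - 14) = -2 - 36*13 = -2 - 468 = -470)
V*z(p(-1)) = -470*sqrt((2 - (-5 - 1))/(-5 - 1))*(1 + 2*sqrt((2 - (-5 - 1))/(-5 - 1))) = -470*sqrt((2 - 1*(-6))/(-6))*(1 + 2*sqrt((2 - 1*(-6))/(-6))) = -470*sqrt(-(2 + 6)/6)*(1 + 2*sqrt(-(2 + 6)/6)) = -470*sqrt(-1/6*8)*(1 + 2*sqrt(-1/6*8)) = -470*sqrt(-4/3)*(1 + 2*sqrt(-4/3)) = -470*2*I*sqrt(3)/3*(1 + 2*(2*I*sqrt(3)/3)) = -470*2*I*sqrt(3)/3*(1 + 4*I*sqrt(3)/3) = -940*I*sqrt(3)*(1 + 4*I*sqrt(3)/3)/3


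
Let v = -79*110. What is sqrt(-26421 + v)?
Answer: I*sqrt(35111) ≈ 187.38*I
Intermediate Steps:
v = -8690
sqrt(-26421 + v) = sqrt(-26421 - 8690) = sqrt(-35111) = I*sqrt(35111)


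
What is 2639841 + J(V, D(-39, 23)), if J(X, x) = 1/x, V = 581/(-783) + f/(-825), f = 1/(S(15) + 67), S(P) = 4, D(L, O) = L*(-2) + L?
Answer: 102953800/39 ≈ 2.6398e+6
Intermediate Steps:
D(L, O) = -L (D(L, O) = -2*L + L = -L)
f = 1/71 (f = 1/(4 + 67) = 1/71 ≈ 0.014085)
V = -11344286/15288075 (V = 581/(-783) + (1/71)/(-825) = 581*(-1/783) + (1/71)*(-1/825) = -581/783 - 1/58575 = -11344286/15288075 ≈ -0.74203)
2639841 + J(V, D(-39, 23)) = 2639841 + 1/(-1*(-39)) = 2639841 + 1/39 = 102953800/39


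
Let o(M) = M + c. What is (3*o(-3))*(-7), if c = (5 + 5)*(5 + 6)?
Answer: -2247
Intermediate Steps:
c = 110 (c = 10*11 = 110)
o(M) = 110 + M (o(M) = M + 110 = 110 + M)
(3*o(-3))*(-7) = (3*(110 - 3))*(-7) = (3*107)*(-7) = 321*(-7) = -2247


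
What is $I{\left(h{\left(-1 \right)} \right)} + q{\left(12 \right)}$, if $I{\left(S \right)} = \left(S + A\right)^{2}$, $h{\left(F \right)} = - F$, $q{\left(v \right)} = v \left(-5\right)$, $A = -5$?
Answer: $-44$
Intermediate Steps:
$q{\left(v \right)} = - 5 v$
$I{\left(S \right)} = \left(-5 + S\right)^{2}$ ($I{\left(S \right)} = \left(S - 5\right)^{2} = \left(-5 + S\right)^{2}$)
$I{\left(h{\left(-1 \right)} \right)} + q{\left(12 \right)} = \left(-5 - -1\right)^{2} - 60 = \left(-5 + 1\right)^{2} - 60 = \left(-4\right)^{2} - 60 = 16 - 60 = -44$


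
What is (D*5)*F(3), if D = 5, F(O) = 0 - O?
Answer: -75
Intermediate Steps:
F(O) = -O
(D*5)*F(3) = (5*5)*(-1*3) = 25*(-3) = -75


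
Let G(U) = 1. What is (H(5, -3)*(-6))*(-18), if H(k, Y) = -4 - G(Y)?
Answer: -540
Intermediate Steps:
H(k, Y) = -5 (H(k, Y) = -4 - 1*1 = -4 - 1 = -5)
(H(5, -3)*(-6))*(-18) = -5*(-6)*(-18) = 30*(-18) = -540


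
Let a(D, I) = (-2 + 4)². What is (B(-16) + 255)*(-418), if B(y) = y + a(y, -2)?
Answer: -101574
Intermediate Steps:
a(D, I) = 4 (a(D, I) = 2² = 4)
B(y) = 4 + y (B(y) = y + 4 = 4 + y)
(B(-16) + 255)*(-418) = ((4 - 16) + 255)*(-418) = (-12 + 255)*(-418) = 243*(-418) = -101574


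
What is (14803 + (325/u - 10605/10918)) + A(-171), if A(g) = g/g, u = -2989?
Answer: 483077038513/32633902 ≈ 14803.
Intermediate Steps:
A(g) = 1
(14803 + (325/u - 10605/10918)) + A(-171) = (14803 + (325/(-2989) - 10605/10918)) + 1 = (14803 + (325*(-1/2989) - 10605*1/10918)) + 1 = (14803 + (-325/2989 - 10605/10918)) + 1 = (14803 - 35246695/32633902) + 1 = 483044404611/32633902 + 1 = 483077038513/32633902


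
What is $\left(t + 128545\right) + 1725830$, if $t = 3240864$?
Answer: $5095239$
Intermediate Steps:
$\left(t + 128545\right) + 1725830 = \left(3240864 + 128545\right) + 1725830 = 3369409 + 1725830 = 5095239$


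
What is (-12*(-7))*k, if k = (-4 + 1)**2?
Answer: 756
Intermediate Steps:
k = 9 (k = (-3)**2 = 9)
(-12*(-7))*k = -12*(-7)*9 = 84*9 = 756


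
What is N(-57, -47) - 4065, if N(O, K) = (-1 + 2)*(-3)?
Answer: -4068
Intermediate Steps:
N(O, K) = -3 (N(O, K) = 1*(-3) = -3)
N(-57, -47) - 4065 = -3 - 4065 = -4068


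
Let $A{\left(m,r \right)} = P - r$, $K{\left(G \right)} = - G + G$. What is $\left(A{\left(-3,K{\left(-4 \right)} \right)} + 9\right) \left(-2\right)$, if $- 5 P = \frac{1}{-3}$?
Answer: $- \frac{272}{15} \approx -18.133$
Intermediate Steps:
$P = \frac{1}{15}$ ($P = - \frac{1}{5 \left(-3\right)} = \left(- \frac{1}{5}\right) \left(- \frac{1}{3}\right) = \frac{1}{15} \approx 0.066667$)
$K{\left(G \right)} = 0$
$A{\left(m,r \right)} = \frac{1}{15} - r$
$\left(A{\left(-3,K{\left(-4 \right)} \right)} + 9\right) \left(-2\right) = \left(\left(\frac{1}{15} - 0\right) + 9\right) \left(-2\right) = \left(\left(\frac{1}{15} + 0\right) + 9\right) \left(-2\right) = \left(\frac{1}{15} + 9\right) \left(-2\right) = \frac{136}{15} \left(-2\right) = - \frac{272}{15}$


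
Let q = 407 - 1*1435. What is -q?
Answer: 1028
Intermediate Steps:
q = -1028 (q = 407 - 1435 = -1028)
-q = -1*(-1028) = 1028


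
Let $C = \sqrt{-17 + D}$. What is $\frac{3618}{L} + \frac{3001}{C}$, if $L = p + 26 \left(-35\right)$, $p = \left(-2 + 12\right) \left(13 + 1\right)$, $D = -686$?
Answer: $- \frac{1809}{385} - \frac{3001 i \sqrt{703}}{703} \approx -4.6987 - 113.18 i$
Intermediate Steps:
$p = 140$ ($p = 10 \cdot 14 = 140$)
$C = i \sqrt{703}$ ($C = \sqrt{-17 - 686} = \sqrt{-703} = i \sqrt{703} \approx 26.514 i$)
$L = -770$ ($L = 140 + 26 \left(-35\right) = 140 - 910 = -770$)
$\frac{3618}{L} + \frac{3001}{C} = \frac{3618}{-770} + \frac{3001}{i \sqrt{703}} = 3618 \left(- \frac{1}{770}\right) + 3001 \left(- \frac{i \sqrt{703}}{703}\right) = - \frac{1809}{385} - \frac{3001 i \sqrt{703}}{703}$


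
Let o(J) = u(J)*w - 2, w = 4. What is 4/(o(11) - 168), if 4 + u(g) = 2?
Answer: -2/89 ≈ -0.022472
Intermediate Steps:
u(g) = -2 (u(g) = -4 + 2 = -2)
o(J) = -10 (o(J) = -2*4 - 2 = -8 - 2 = -10)
4/(o(11) - 168) = 4/(-10 - 168) = 4/(-178) = -1/178*4 = -2/89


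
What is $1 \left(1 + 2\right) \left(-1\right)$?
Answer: $-3$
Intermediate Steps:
$1 \left(1 + 2\right) \left(-1\right) = 1 \cdot 3 \left(-1\right) = 3 \left(-1\right) = -3$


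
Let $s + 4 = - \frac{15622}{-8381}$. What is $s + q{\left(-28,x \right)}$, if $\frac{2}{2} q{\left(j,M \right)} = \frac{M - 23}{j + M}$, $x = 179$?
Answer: $- \frac{1395766}{1265531} \approx -1.1029$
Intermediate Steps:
$s = - \frac{17902}{8381}$ ($s = -4 - \frac{15622}{-8381} = -4 - - \frac{15622}{8381} = -4 + \frac{15622}{8381} = - \frac{17902}{8381} \approx -2.136$)
$q{\left(j,M \right)} = \frac{-23 + M}{M + j}$ ($q{\left(j,M \right)} = \frac{M - 23}{j + M} = \frac{-23 + M}{M + j}$)
$s + q{\left(-28,x \right)} = - \frac{17902}{8381} + \frac{-23 + 179}{179 - 28} = - \frac{17902}{8381} + \frac{1}{151} \cdot 156 = - \frac{17902}{8381} + \frac{156}{151} = - \frac{1395766}{1265531}$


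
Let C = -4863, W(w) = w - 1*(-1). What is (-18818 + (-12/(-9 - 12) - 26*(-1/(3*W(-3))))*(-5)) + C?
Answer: -496906/21 ≈ -23662.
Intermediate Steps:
W(w) = 1 + w (W(w) = w + 1 = 1 + w)
(-18818 + (-12/(-9 - 12) - 26*(-1/(3*W(-3))))*(-5)) + C = (-18818 + (-12/(-9 - 12) - 26*(-1/(3*(1 - 3))))*(-5)) - 4863 = (-18818 + (-12/(-21) - 26/((-2*(-3))))*(-5)) - 4863 = (-18818 + (-12*(-1/21) - 26/6)*(-5)) - 4863 = (-18818 + (4/7 - 26*⅙)*(-5)) - 4863 = (-18818 + (4/7 - 13/3)*(-5)) - 4863 = (-18818 - 79/21*(-5)) - 4863 = (-18818 + 395/21) - 4863 = -394783/21 - 4863 = -496906/21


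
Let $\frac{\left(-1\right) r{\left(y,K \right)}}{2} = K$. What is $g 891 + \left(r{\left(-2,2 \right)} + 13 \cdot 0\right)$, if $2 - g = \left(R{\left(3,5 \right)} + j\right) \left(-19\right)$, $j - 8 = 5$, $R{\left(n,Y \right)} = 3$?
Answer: $272642$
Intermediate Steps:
$r{\left(y,K \right)} = - 2 K$
$j = 13$ ($j = 8 + 5 = 13$)
$g = 306$ ($g = 2 - \left(3 + 13\right) \left(-19\right) = 2 - 16 \left(-19\right) = 2 - -304 = 2 + 304 = 306$)
$g 891 + \left(r{\left(-2,2 \right)} + 13 \cdot 0\right) = 306 \cdot 891 + \left(\left(-2\right) 2 + 13 \cdot 0\right) = 272646 + \left(-4 + 0\right) = 272646 - 4 = 272642$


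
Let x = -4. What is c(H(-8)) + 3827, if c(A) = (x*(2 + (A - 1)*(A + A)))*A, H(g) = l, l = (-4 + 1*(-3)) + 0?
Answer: 7019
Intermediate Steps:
l = -7 (l = (-4 - 3) + 0 = -7 + 0 = -7)
H(g) = -7
c(A) = A*(-8 - 8*A*(-1 + A)) (c(A) = (-4*(2 + (A - 1)*(A + A)))*A = (-4*(2 + (-1 + A)*(2*A)))*A = (-4*(2 + 2*A*(-1 + A)))*A = (-8 - 8*A*(-1 + A))*A = A*(-8 - 8*A*(-1 + A)))
c(H(-8)) + 3827 = 8*(-7)*(-1 - 7 - 1*(-7)²) + 3827 = 8*(-7)*(-1 - 7 - 1*49) + 3827 = 8*(-7)*(-1 - 7 - 49) + 3827 = 8*(-7)*(-57) + 3827 = 3192 + 3827 = 7019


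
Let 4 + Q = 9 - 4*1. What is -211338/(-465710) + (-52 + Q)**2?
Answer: 605761524/232855 ≈ 2601.5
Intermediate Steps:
Q = 1 (Q = -4 + (9 - 4*1) = -4 + (9 - 4) = -4 + 5 = 1)
-211338/(-465710) + (-52 + Q)**2 = -211338/(-465710) + (-52 + 1)**2 = -211338*(-1/465710) + (-51)**2 = 105669/232855 + 2601 = 605761524/232855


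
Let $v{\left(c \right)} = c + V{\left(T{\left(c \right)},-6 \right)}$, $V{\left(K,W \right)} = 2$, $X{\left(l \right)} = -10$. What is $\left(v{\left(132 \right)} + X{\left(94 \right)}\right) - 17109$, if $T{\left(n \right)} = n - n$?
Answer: $-16985$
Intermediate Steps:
$T{\left(n \right)} = 0$
$v{\left(c \right)} = 2 + c$ ($v{\left(c \right)} = c + 2 = 2 + c$)
$\left(v{\left(132 \right)} + X{\left(94 \right)}\right) - 17109 = \left(\left(2 + 132\right) - 10\right) - 17109 = \left(134 - 10\right) - 17109 = 124 - 17109 = -16985$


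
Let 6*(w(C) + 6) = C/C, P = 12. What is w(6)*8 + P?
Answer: -104/3 ≈ -34.667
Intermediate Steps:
w(C) = -35/6 (w(C) = -6 + (C/C)/6 = -6 + (⅙)*1 = -6 + ⅙ = -35/6)
w(6)*8 + P = -35/6*8 + 12 = -140/3 + 12 = -104/3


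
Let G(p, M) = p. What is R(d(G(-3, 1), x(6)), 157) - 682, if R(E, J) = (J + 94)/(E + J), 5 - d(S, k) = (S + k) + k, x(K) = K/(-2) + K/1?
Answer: -108187/159 ≈ -680.42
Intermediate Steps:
x(K) = K/2 (x(K) = K*(-½) + K*1 = -K/2 + K = K/2)
d(S, k) = 5 - S - 2*k (d(S, k) = 5 - ((S + k) + k) = 5 - (S + 2*k) = 5 + (-S - 2*k) = 5 - S - 2*k)
R(E, J) = (94 + J)/(E + J)
R(d(G(-3, 1), x(6)), 157) - 682 = (94 + 157)/((5 - 1*(-3) - 6) + 157) - 682 = 251/((5 + 3 - 2*3) + 157) - 682 = 251/((5 + 3 - 6) + 157) - 682 = 251/(2 + 157) - 682 = 251/159 - 682 = -108187/159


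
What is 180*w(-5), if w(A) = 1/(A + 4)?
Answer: -180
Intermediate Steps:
w(A) = 1/(4 + A)
180*w(-5) = 180/(4 - 5) = 180/(-1) = 180*(-1) = -180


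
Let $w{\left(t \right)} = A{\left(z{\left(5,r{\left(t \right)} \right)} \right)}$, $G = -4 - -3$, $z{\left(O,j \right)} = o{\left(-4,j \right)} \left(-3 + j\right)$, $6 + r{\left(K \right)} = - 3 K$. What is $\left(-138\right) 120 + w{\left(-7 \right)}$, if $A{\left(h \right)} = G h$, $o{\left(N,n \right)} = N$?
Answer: $-16512$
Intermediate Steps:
$r{\left(K \right)} = -6 - 3 K$
$z{\left(O,j \right)} = 12 - 4 j$ ($z{\left(O,j \right)} = - 4 \left(-3 + j\right) = 12 - 4 j$)
$G = -1$ ($G = -4 + 3 = -1$)
$A{\left(h \right)} = - h$
$w{\left(t \right)} = -36 - 12 t$ ($w{\left(t \right)} = - (12 - 4 \left(-6 - 3 t\right)) = - (12 + \left(24 + 12 t\right)) = - (36 + 12 t) = -36 - 12 t$)
$\left(-138\right) 120 + w{\left(-7 \right)} = \left(-138\right) 120 - -48 = -16560 + \left(-36 + 84\right) = -16560 + 48 = -16512$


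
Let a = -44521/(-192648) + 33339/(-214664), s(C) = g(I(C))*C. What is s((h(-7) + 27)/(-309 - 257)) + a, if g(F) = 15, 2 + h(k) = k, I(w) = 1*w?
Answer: -293490287359/731459315436 ≈ -0.40124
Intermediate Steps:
I(w) = w
h(k) = -2 + k
s(C) = 15*C
a = 195897767/2584661892 (a = -44521*(-1/192648) + 33339*(-1/214664) = 44521/192648 - 33339/214664 = 195897767/2584661892 ≈ 0.075792)
s((h(-7) + 27)/(-309 - 257)) + a = 15*(((-2 - 7) + 27)/(-309 - 257)) + 195897767/2584661892 = 15*((-9 + 27)/(-566)) + 195897767/2584661892 = 15*(18*(-1/566)) + 195897767/2584661892 = 15*(-9/283) + 195897767/2584661892 = -135/283 + 195897767/2584661892 = -293490287359/731459315436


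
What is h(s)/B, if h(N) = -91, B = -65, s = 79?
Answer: 7/5 ≈ 1.4000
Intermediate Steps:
h(s)/B = -91/(-65) = -91*(-1/65) = 7/5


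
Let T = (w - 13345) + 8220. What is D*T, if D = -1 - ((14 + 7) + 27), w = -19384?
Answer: 1200941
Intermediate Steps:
T = -24509 (T = (-19384 - 13345) + 8220 = -32729 + 8220 = -24509)
D = -49 (D = -1 - (21 + 27) = -1 - 1*48 = -1 - 48 = -49)
D*T = -49*(-24509) = 1200941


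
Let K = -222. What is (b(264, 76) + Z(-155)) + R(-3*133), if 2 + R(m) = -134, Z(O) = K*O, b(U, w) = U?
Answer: 34538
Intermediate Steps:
Z(O) = -222*O
R(m) = -136 (R(m) = -2 - 134 = -136)
(b(264, 76) + Z(-155)) + R(-3*133) = (264 - 222*(-155)) - 136 = (264 + 34410) - 136 = 34674 - 136 = 34538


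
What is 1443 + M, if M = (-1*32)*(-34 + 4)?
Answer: 2403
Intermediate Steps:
M = 960 (M = -32*(-30) = 960)
1443 + M = 1443 + 960 = 2403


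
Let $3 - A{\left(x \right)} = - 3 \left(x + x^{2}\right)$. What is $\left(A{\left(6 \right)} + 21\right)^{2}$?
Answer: $22500$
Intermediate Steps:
$A{\left(x \right)} = 3 + 3 x + 3 x^{2}$ ($A{\left(x \right)} = 3 - - 3 \left(x + x^{2}\right) = 3 - \left(- 3 x - 3 x^{2}\right) = 3 + \left(3 x + 3 x^{2}\right) = 3 + 3 x + 3 x^{2}$)
$\left(A{\left(6 \right)} + 21\right)^{2} = \left(\left(3 + 3 \cdot 6 + 3 \cdot 6^{2}\right) + 21\right)^{2} = \left(\left(3 + 18 + 3 \cdot 36\right) + 21\right)^{2} = \left(\left(3 + 18 + 108\right) + 21\right)^{2} = \left(129 + 21\right)^{2} = 150^{2} = 22500$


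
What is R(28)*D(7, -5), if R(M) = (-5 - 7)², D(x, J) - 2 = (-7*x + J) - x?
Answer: -8496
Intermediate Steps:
D(x, J) = 2 + J - 8*x (D(x, J) = 2 + ((-7*x + J) - x) = 2 + ((J - 7*x) - x) = 2 + (J - 8*x) = 2 + J - 8*x)
R(M) = 144 (R(M) = (-12)² = 144)
R(28)*D(7, -5) = 144*(2 - 5 - 8*7) = 144*(2 - 5 - 56) = 144*(-59) = -8496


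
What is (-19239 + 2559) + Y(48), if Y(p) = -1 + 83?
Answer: -16598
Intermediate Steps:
Y(p) = 82
(-19239 + 2559) + Y(48) = (-19239 + 2559) + 82 = -16680 + 82 = -16598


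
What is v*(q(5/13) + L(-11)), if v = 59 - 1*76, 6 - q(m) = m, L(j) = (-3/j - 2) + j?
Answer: 17289/143 ≈ 120.90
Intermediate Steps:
L(j) = -2 + j - 3/j (L(j) = (-2 - 3/j) + j = -2 + j - 3/j)
q(m) = 6 - m
v = -17 (v = 59 - 76 = -17)
v*(q(5/13) + L(-11)) = -17*((6 - 5/13) + (-2 - 11 - 3/(-11))) = -17*((6 - 5/13) + (-2 - 11 - 3*(-1/11))) = -17*((6 - 1*5/13) + (-2 - 11 + 3/11)) = -17*((6 - 5/13) - 140/11) = -17*(73/13 - 140/11) = -17*(-1017/143) = 17289/143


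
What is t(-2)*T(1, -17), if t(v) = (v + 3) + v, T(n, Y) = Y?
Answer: 17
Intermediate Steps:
t(v) = 3 + 2*v (t(v) = (3 + v) + v = 3 + 2*v)
t(-2)*T(1, -17) = (3 + 2*(-2))*(-17) = (3 - 4)*(-17) = -1*(-17) = 17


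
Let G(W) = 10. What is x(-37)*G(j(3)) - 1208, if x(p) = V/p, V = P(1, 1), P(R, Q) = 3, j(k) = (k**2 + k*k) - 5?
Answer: -44726/37 ≈ -1208.8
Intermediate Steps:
j(k) = -5 + 2*k**2 (j(k) = (k**2 + k**2) - 5 = 2*k**2 - 5 = -5 + 2*k**2)
V = 3
x(p) = 3/p
x(-37)*G(j(3)) - 1208 = (3/(-37))*10 - 1208 = (3*(-1/37))*10 - 1208 = -3/37*10 - 1208 = -30/37 - 1208 = -44726/37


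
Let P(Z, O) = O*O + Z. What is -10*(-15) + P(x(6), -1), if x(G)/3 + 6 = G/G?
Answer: 136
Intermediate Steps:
x(G) = -15 (x(G) = -18 + 3*(G/G) = -18 + 3*1 = -18 + 3 = -15)
P(Z, O) = Z + O² (P(Z, O) = O² + Z = Z + O²)
-10*(-15) + P(x(6), -1) = -10*(-15) + (-15 + (-1)²) = 150 + (-15 + 1) = 150 - 14 = 136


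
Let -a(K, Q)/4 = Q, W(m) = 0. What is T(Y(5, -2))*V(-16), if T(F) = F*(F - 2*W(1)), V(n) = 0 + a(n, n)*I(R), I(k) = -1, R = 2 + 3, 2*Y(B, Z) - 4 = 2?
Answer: -576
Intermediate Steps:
Y(B, Z) = 3 (Y(B, Z) = 2 + (½)*2 = 2 + 1 = 3)
R = 5
a(K, Q) = -4*Q
V(n) = 4*n (V(n) = 0 - 4*n*(-1) = 0 + 4*n = 4*n)
T(F) = F² (T(F) = F*(F - 2*0) = F*(F + 0) = F*F = F²)
T(Y(5, -2))*V(-16) = 3²*(4*(-16)) = 9*(-64) = -576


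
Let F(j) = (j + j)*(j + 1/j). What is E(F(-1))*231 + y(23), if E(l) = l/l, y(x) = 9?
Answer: 240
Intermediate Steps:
F(j) = 2*j*(j + 1/j) (F(j) = (2*j)*(j + 1/j) = 2*j*(j + 1/j))
E(l) = 1
E(F(-1))*231 + y(23) = 1*231 + 9 = 231 + 9 = 240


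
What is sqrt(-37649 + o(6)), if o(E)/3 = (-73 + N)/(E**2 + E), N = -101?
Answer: I*sqrt(1845410)/7 ≈ 194.07*I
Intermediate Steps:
o(E) = -522/(E + E**2) (o(E) = 3*((-73 - 101)/(E**2 + E)) = 3*(-174/(E + E**2)) = -522/(E + E**2))
sqrt(-37649 + o(6)) = sqrt(-37649 - 522/(6*(1 + 6))) = sqrt(-37649 - 522*1/6/7) = sqrt(-37649 - 522*1/6*1/7) = sqrt(-37649 - 87/7) = sqrt(-263630/7) = I*sqrt(1845410)/7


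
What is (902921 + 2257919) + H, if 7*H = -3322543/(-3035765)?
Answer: 9595567917249/3035765 ≈ 3.1608e+6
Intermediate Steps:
H = 474649/3035765 (H = (-3322543/(-3035765))/7 = (-3322543*(-1/3035765))/7 = (1/7)*(3322543/3035765) = 474649/3035765 ≈ 0.15635)
(902921 + 2257919) + H = (902921 + 2257919) + 474649/3035765 = 3160840 + 474649/3035765 = 9595567917249/3035765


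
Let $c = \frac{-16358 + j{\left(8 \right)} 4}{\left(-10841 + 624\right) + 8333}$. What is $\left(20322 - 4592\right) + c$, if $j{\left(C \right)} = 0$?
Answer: $\frac{14825839}{942} \approx 15739.0$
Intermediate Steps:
$c = \frac{8179}{942}$ ($c = \frac{-16358 + 0 \cdot 4}{\left(-10841 + 624\right) + 8333} = \frac{-16358 + 0}{-10217 + 8333} = - \frac{16358}{-1884} = \left(-16358\right) \left(- \frac{1}{1884}\right) = \frac{8179}{942} \approx 8.6826$)
$\left(20322 - 4592\right) + c = \left(20322 - 4592\right) + \frac{8179}{942} = 15730 + \frac{8179}{942} = \frac{14825839}{942}$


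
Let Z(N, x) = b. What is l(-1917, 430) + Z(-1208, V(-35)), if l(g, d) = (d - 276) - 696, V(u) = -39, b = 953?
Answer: 411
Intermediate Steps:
l(g, d) = -972 + d (l(g, d) = (-276 + d) - 696 = -972 + d)
Z(N, x) = 953
l(-1917, 430) + Z(-1208, V(-35)) = (-972 + 430) + 953 = -542 + 953 = 411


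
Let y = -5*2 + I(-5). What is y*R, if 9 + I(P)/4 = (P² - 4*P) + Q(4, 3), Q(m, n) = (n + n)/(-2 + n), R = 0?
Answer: 0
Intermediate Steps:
Q(m, n) = 2*n/(-2 + n) (Q(m, n) = (2*n)/(-2 + n) = 2*n/(-2 + n))
I(P) = -12 - 16*P + 4*P² (I(P) = -36 + 4*((P² - 4*P) + 2*3/(-2 + 3)) = -36 + 4*((P² - 4*P) + 2*3/1) = -36 + 4*((P² - 4*P) + 2*3*1) = -36 + 4*((P² - 4*P) + 6) = -36 + 4*(6 + P² - 4*P) = -36 + (24 - 16*P + 4*P²) = -12 - 16*P + 4*P²)
y = 158 (y = -5*2 + (-12 - 16*(-5) + 4*(-5)²) = -10 + (-12 + 80 + 4*25) = -10 + (-12 + 80 + 100) = -10 + 168 = 158)
y*R = 158*0 = 0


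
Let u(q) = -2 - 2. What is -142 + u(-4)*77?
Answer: -450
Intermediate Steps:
u(q) = -4
-142 + u(-4)*77 = -142 - 4*77 = -142 - 308 = -450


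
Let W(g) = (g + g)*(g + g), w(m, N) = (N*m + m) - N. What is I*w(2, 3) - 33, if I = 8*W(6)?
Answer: 5727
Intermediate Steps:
w(m, N) = m - N + N*m (w(m, N) = (m + N*m) - N = m - N + N*m)
W(g) = 4*g² (W(g) = (2*g)*(2*g) = 4*g²)
I = 1152 (I = 8*(4*6²) = 8*(4*36) = 8*144 = 1152)
I*w(2, 3) - 33 = 1152*(2 - 1*3 + 3*2) - 33 = 1152*(2 - 3 + 6) - 33 = 1152*5 - 33 = 5760 - 33 = 5727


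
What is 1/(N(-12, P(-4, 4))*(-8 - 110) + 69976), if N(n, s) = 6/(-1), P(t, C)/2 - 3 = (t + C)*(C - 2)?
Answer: 1/70684 ≈ 1.4147e-5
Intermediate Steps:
P(t, C) = 6 + 2*(-2 + C)*(C + t) (P(t, C) = 6 + 2*((t + C)*(C - 2)) = 6 + 2*((C + t)*(-2 + C)) = 6 + 2*((-2 + C)*(C + t)) = 6 + 2*(-2 + C)*(C + t))
N(n, s) = -6 (N(n, s) = 6*(-1) = -6)
1/(N(-12, P(-4, 4))*(-8 - 110) + 69976) = 1/(-6*(-8 - 110) + 69976) = 1/(-6*(-118) + 69976) = 1/(708 + 69976) = 1/70684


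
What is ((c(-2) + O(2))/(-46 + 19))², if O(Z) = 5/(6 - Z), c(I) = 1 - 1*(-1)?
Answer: 169/11664 ≈ 0.014489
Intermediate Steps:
c(I) = 2 (c(I) = 1 + 1 = 2)
((c(-2) + O(2))/(-46 + 19))² = ((2 - 5/(-6 + 2))/(-46 + 19))² = ((2 - 5/(-4))/(-27))² = ((2 - 5*(-¼))*(-1/27))² = ((2 + 5/4)*(-1/27))² = ((13/4)*(-1/27))² = (-13/108)² = 169/11664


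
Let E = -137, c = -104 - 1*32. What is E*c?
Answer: 18632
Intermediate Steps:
c = -136 (c = -104 - 32 = -136)
E*c = -137*(-136) = 18632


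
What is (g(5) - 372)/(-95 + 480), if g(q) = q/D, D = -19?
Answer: -643/665 ≈ -0.96692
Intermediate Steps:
g(q) = -q/19 (g(q) = q/(-19) = q*(-1/19) = -q/19)
(g(5) - 372)/(-95 + 480) = (-1/19*5 - 372)/(-95 + 480) = (-5/19 - 372)/385 = -7073/19*1/385 = -643/665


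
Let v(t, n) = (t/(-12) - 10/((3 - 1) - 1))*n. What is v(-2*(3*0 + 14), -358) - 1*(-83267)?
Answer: 258035/3 ≈ 86012.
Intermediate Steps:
v(t, n) = n*(-10 - t/12) (v(t, n) = (t*(-1/12) - 10/(2 - 1))*n = (-t/12 - 10/1)*n = (-t/12 - 10*1)*n = (-t/12 - 10)*n = (-10 - t/12)*n = n*(-10 - t/12))
v(-2*(3*0 + 14), -358) - 1*(-83267) = -1/12*(-358)*(120 - 2*(3*0 + 14)) - 1*(-83267) = -1/12*(-358)*(120 - 2*(0 + 14)) + 83267 = -1/12*(-358)*(120 - 2*14) + 83267 = -1/12*(-358)*(120 - 28) + 83267 = -1/12*(-358)*92 + 83267 = 8234/3 + 83267 = 258035/3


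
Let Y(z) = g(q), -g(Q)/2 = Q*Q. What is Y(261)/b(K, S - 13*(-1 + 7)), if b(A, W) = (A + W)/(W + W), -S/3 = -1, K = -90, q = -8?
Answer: -1280/11 ≈ -116.36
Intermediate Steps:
g(Q) = -2*Q² (g(Q) = -2*Q*Q = -2*Q²)
Y(z) = -128 (Y(z) = -2*(-8)² = -2*64 = -128)
S = 3 (S = -3*(-1) = 3)
b(A, W) = (A + W)/(2*W) (b(A, W) = (A + W)/((2*W)) = (A + W)*(1/(2*W)) = (A + W)/(2*W))
Y(261)/b(K, S - 13*(-1 + 7)) = -128*2*(3 - 13*(-1 + 7))/(-90 + (3 - 13*(-1 + 7))) = -128*2*(3 - 13*6)/(-90 + (3 - 13*6)) = -128*2*(3 - 78)/(-90 + (3 - 78)) = -128*(-150/(-90 - 75)) = -128/((½)*(-1/75)*(-165)) = -128/11/10 = -128*10/11 = -1280/11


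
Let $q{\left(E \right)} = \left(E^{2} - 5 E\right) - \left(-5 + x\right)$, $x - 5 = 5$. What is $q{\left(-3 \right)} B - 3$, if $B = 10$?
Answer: $187$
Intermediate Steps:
$x = 10$ ($x = 5 + 5 = 10$)
$q{\left(E \right)} = -5 + E^{2} - 5 E$ ($q{\left(E \right)} = \left(E^{2} - 5 E\right) + \left(5 - 10\right) = \left(E^{2} - 5 E\right) - 5 = -5 + E^{2} - 5 E$)
$q{\left(-3 \right)} B - 3 = \left(-5 + \left(-3\right)^{2} - -15\right) 10 - 3 = \left(-5 + 9 + 15\right) 10 - 3 = 19 \cdot 10 - 3 = 190 - 3 = 187$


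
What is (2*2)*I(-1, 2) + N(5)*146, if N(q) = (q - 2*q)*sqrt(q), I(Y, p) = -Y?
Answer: 4 - 730*sqrt(5) ≈ -1628.3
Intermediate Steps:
N(q) = -q**(3/2) (N(q) = (-q)*sqrt(q) = -q**(3/2))
(2*2)*I(-1, 2) + N(5)*146 = (2*2)*(-1*(-1)) - 5**(3/2)*146 = 4*1 - 5*sqrt(5)*146 = 4 - 5*sqrt(5)*146 = 4 - 730*sqrt(5)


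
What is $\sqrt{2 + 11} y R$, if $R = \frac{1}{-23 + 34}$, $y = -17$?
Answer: $- \frac{17 \sqrt{13}}{11} \approx -5.5722$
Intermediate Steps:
$R = \frac{1}{11} \approx 0.090909$
$\sqrt{2 + 11} y R = \sqrt{2 + 11} \left(-17\right) \frac{1}{11} = \sqrt{13} \left(-17\right) \frac{1}{11} = - 17 \sqrt{13} \cdot \frac{1}{11} = - \frac{17 \sqrt{13}}{11}$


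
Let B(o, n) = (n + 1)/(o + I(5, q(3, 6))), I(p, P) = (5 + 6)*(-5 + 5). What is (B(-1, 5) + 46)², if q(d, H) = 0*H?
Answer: 1600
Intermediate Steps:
q(d, H) = 0
I(p, P) = 0 (I(p, P) = 11*0 = 0)
B(o, n) = (1 + n)/o (B(o, n) = (n + 1)/(o + 0) = (1 + n)/o)
(B(-1, 5) + 46)² = ((1 + 5)/(-1) + 46)² = (-1*6 + 46)² = (-6 + 46)² = 40² = 1600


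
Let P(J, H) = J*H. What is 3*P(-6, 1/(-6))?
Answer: 3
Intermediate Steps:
P(J, H) = H*J
3*P(-6, 1/(-6)) = 3*((1/(-6))*(-6)) = 3*((1*(-1/6))*(-6)) = 3*(-1/6*(-6)) = 3*1 = 3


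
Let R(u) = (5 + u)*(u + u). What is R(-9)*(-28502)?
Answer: -2052144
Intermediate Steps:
R(u) = 2*u*(5 + u) (R(u) = (5 + u)*(2*u) = 2*u*(5 + u))
R(-9)*(-28502) = (2*(-9)*(5 - 9))*(-28502) = (2*(-9)*(-4))*(-28502) = 72*(-28502) = -2052144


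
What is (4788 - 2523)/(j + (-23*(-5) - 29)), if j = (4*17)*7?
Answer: 2265/562 ≈ 4.0303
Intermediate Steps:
j = 476 (j = 68*7 = 476)
(4788 - 2523)/(j + (-23*(-5) - 29)) = (4788 - 2523)/(476 + (-23*(-5) - 29)) = 2265/(476 + (115 - 29)) = 2265/(476 + 86) = 2265/562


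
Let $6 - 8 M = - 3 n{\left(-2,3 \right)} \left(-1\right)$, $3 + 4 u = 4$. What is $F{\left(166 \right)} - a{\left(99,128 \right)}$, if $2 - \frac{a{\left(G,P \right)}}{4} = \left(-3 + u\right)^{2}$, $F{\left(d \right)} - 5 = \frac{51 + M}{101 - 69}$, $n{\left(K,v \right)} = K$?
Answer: $\frac{1849}{64} \approx 28.891$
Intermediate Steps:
$u = \frac{1}{4}$ ($u = - \frac{3}{4} + \frac{1}{4} \cdot 4 = - \frac{3}{4} + 1 = \frac{1}{4} \approx 0.25$)
$M = \frac{3}{2}$ ($M = \frac{3}{4} - \frac{\left(-3\right) \left(-2\right) \left(-1\right)}{8} = \frac{3}{4} - \frac{6 \left(-1\right)}{8} = \frac{3}{4} - - \frac{3}{4} = \frac{3}{4} + \frac{3}{4} = \frac{3}{2} \approx 1.5$)
$F{\left(d \right)} = \frac{425}{64}$ ($F{\left(d \right)} = 5 + \frac{51 + \frac{3}{2}}{101 - 69} = 5 + \frac{105}{2 \left(101 - 69\right)} = 5 + \frac{105}{2 \cdot 32} = 5 + \frac{105}{2} \cdot \frac{1}{32} = 5 + \frac{105}{64} = \frac{425}{64}$)
$a{\left(G,P \right)} = - \frac{89}{4}$ ($a{\left(G,P \right)} = 8 - 4 \left(-3 + \frac{1}{4}\right)^{2} = 8 - 4 \left(- \frac{11}{4}\right)^{2} = 8 - \frac{121}{4} = - \frac{89}{4}$)
$F{\left(166 \right)} - a{\left(99,128 \right)} = \frac{425}{64} - - \frac{89}{4} = \frac{425}{64} + \frac{89}{4} = \frac{1849}{64}$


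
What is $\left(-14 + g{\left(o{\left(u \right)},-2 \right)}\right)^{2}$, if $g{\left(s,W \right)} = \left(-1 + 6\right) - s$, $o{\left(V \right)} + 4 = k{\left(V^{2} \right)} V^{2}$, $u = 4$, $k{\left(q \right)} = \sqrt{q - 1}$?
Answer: $3865 + 160 \sqrt{15} \approx 4484.7$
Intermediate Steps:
$k{\left(q \right)} = \sqrt{-1 + q}$
$o{\left(V \right)} = -4 + V^{2} \sqrt{-1 + V^{2}}$ ($o{\left(V \right)} = -4 + \sqrt{-1 + V^{2}} V^{2} = -4 + V^{2} \sqrt{-1 + V^{2}}$)
$g{\left(s,W \right)} = 5 - s$
$\left(-14 + g{\left(o{\left(u \right)},-2 \right)}\right)^{2} = \left(-14 + \left(5 - \left(-4 + 4^{2} \sqrt{-1 + 4^{2}}\right)\right)\right)^{2} = \left(-14 + \left(5 - \left(-4 + 16 \sqrt{-1 + 16}\right)\right)\right)^{2} = \left(-14 + \left(5 - \left(-4 + 16 \sqrt{15}\right)\right)\right)^{2} = \left(-14 + \left(5 + \left(4 - 16 \sqrt{15}\right)\right)\right)^{2} = \left(-14 + \left(9 - 16 \sqrt{15}\right)\right)^{2} = \left(-5 - 16 \sqrt{15}\right)^{2}$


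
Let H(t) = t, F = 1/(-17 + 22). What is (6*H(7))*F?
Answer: 42/5 ≈ 8.4000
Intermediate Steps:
F = 1/5 ≈ 0.20000
(6*H(7))*F = (6*7)*(1/5) = 42*(1/5) = 42/5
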